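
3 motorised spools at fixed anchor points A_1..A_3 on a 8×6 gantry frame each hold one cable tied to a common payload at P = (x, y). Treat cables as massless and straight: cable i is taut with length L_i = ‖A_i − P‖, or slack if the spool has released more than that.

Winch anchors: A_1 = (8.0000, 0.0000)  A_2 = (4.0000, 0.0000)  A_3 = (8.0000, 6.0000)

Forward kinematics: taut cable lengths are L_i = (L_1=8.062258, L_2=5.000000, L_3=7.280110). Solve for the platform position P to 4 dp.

(1.0000, 4.0000)

circle eqns → linear via eq_j − eq_1; set q_j = A_j·A_j − L_j²
q_1 = 64.0000+0.0000−65.0000 = -1.0000
8.0000·x + 0.0000·y = q_1−q_2 = 8.0000
0.0000·x − 12.0000·y = q_1−q_3 = -48.0000
solve first two rows → x=1.0000, y=4.0000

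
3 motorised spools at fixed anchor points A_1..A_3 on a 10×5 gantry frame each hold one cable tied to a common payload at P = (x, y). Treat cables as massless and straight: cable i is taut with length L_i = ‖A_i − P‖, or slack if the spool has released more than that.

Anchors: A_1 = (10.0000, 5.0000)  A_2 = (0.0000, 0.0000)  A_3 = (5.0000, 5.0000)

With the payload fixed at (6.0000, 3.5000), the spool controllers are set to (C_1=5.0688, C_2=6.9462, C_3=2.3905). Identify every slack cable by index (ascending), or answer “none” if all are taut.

1, 3

cable 1: √((4.0000)²+(1.5000)²)=4.2720, C_1=5.0688: slack
cable 2: √((-6.0000)²+(-3.5000)²)=6.9462, C_2=6.9462: taut
cable 3: √((-1.0000)²+(1.5000)²)=1.8028, C_3=2.3905: slack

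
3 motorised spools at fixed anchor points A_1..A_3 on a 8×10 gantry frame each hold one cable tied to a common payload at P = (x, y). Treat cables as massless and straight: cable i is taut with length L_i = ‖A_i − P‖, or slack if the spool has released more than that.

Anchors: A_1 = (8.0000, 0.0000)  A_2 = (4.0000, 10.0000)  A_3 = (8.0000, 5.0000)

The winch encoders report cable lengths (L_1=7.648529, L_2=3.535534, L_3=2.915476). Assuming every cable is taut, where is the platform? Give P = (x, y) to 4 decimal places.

(6.5000, 7.5000)

circle eqns → linear via eq_j − eq_1; set q_j = A_j·A_j − L_j²
q_1 = 64.0000+0.0000−58.5000 = 5.5000
8.0000·x − 20.0000·y = q_1−q_2 = -98.0000
0.0000·x − 10.0000·y = q_1−q_3 = -75.0000
solve first two rows → x=6.5000, y=7.5000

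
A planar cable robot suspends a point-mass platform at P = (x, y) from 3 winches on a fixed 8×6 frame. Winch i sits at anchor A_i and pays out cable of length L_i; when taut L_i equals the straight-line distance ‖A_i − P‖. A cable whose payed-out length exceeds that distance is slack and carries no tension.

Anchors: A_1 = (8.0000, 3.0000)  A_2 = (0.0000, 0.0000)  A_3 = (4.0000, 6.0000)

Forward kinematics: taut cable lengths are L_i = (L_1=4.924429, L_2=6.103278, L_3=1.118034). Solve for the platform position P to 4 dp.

(3.5000, 5.0000)

circle eqns → linear via eq_j − eq_1; set c_j = A_j·A_j − L_j²
c_1 = 64.0000+9.0000−24.2500 = 48.7500
16.0000·x + 6.0000·y = c_1−c_2 = 86.0000
8.0000·x − 6.0000·y = c_1−c_3 = -2.0000
solve first two rows → x=3.5000, y=5.0000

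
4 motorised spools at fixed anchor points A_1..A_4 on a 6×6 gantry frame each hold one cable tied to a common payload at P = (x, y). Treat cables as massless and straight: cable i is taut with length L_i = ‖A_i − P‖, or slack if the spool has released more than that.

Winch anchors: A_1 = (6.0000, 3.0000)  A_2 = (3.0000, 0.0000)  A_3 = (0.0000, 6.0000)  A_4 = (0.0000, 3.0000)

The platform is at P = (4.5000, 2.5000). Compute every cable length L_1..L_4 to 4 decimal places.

L_1: Δ = A_1−P = (1.5000, 0.5000) → ‖Δ‖ = √2.5000 = 1.5811
L_2: Δ = A_2−P = (-1.5000, -2.5000) → ‖Δ‖ = √8.5000 = 2.9155
L_3: Δ = A_3−P = (-4.5000, 3.5000) → ‖Δ‖ = √32.5000 = 5.7009
L_4: Δ = A_4−P = (-4.5000, 0.5000) → ‖Δ‖ = √20.5000 = 4.5277

(1.5811, 2.9155, 5.7009, 4.5277)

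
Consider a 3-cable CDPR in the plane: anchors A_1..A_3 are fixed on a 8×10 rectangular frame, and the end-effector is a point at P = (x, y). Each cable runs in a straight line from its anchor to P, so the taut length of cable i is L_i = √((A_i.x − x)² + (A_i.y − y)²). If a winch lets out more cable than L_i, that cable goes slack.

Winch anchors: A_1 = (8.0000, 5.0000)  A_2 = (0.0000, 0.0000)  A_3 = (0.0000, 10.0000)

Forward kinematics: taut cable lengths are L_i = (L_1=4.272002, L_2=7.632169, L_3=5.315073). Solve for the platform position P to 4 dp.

(4.0000, 6.5000)

expand ‖A_i−P‖²=L_i² and subtract eq 1 (k_i ≔ ‖A_i‖²−L_i²)
k_1 = 64.0000+25.0000−18.2500 = 70.7500
eq1−eq2 → [16.0000  10.0000]·P = 129.0000
eq1−eq3 → [16.0000  -10.0000]·P = -1.0000
2×2 solve → P = (4.0000, 6.5000)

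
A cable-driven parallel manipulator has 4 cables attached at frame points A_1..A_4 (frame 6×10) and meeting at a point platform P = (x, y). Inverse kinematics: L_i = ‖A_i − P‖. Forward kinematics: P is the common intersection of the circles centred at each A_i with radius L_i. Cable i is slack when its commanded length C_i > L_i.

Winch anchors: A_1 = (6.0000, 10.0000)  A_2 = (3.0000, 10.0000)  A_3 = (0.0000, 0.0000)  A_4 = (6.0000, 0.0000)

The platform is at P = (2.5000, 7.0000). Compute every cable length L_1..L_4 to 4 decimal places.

(4.6098, 3.0414, 7.4330, 7.8262)

L_1: Δ = A_1−P = (3.5000, 3.0000) → ‖Δ‖ = √21.2500 = 4.6098
L_2: Δ = A_2−P = (0.5000, 3.0000) → ‖Δ‖ = √9.2500 = 3.0414
L_3: Δ = A_3−P = (-2.5000, -7.0000) → ‖Δ‖ = √55.2500 = 7.4330
L_4: Δ = A_4−P = (3.5000, -7.0000) → ‖Δ‖ = √61.2500 = 7.8262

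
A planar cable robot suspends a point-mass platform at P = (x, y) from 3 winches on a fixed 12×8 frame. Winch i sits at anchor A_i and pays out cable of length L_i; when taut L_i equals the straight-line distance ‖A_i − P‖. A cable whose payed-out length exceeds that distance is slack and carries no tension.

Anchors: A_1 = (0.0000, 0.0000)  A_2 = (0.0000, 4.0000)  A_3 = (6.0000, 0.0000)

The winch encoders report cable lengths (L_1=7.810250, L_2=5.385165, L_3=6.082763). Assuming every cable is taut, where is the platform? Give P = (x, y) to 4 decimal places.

each cable: (A_i−P)·(A_i−P) = L_i²; let c_i = ‖A_i‖²−L_i²
c_1 = 0.0000+0.0000−61.0000 = -61.0000
row 1: 0.0000x − 8.0000y = -48.0000  (c_2=-13.0000)
row 2: -12.0000x + 0.0000y = -60.0000  (c_3=-1.0000)
Cramer on rows 1–2 → x = 5.0000, y = 6.0000

(5.0000, 6.0000)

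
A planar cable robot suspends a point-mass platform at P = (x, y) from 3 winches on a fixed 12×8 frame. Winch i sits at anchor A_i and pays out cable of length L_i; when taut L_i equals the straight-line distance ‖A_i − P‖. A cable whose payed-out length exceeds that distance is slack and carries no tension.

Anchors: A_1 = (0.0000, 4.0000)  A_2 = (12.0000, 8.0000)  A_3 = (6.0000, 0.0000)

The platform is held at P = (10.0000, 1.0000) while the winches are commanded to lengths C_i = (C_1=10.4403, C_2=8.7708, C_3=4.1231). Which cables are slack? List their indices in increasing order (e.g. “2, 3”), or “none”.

cable 1: √((-10.0000)²+(3.0000)²)=10.4403, C_1=10.4403: taut
cable 2: √((2.0000)²+(7.0000)²)=7.2801, C_2=8.7708: slack
cable 3: √((-4.0000)²+(-1.0000)²)=4.1231, C_3=4.1231: taut

2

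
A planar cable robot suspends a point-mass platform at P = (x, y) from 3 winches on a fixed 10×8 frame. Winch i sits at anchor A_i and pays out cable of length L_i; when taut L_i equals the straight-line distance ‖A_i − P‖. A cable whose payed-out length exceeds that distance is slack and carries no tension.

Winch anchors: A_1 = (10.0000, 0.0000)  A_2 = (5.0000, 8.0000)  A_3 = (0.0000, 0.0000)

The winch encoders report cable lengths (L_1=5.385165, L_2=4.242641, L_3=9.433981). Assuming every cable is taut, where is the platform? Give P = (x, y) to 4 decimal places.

circle eqns → linear via eq_j − eq_1; set k_j = A_j·A_j − L_j²
k_1 = 100.0000+0.0000−29.0000 = 71.0000
10.0000·x − 16.0000·y = k_1−k_2 = 0.0000
20.0000·x + 0.0000·y = k_1−k_3 = 160.0000
solve first two rows → x=8.0000, y=5.0000

(8.0000, 5.0000)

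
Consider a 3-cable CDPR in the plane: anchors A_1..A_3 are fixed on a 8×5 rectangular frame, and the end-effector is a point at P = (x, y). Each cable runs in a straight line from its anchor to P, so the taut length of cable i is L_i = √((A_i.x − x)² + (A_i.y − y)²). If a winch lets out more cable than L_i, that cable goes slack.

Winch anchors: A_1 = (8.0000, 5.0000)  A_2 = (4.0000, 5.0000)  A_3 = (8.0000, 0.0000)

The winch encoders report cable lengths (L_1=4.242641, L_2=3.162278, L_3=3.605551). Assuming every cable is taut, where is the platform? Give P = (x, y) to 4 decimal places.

(5.0000, 2.0000)

expand ‖A_i−P‖²=L_i² and subtract eq 1 (c_i ≔ ‖A_i‖²−L_i²)
c_1 = 64.0000+25.0000−18.0000 = 71.0000
eq1−eq2 → [8.0000  0.0000]·P = 40.0000
eq1−eq3 → [0.0000  10.0000]·P = 20.0000
2×2 solve → P = (5.0000, 2.0000)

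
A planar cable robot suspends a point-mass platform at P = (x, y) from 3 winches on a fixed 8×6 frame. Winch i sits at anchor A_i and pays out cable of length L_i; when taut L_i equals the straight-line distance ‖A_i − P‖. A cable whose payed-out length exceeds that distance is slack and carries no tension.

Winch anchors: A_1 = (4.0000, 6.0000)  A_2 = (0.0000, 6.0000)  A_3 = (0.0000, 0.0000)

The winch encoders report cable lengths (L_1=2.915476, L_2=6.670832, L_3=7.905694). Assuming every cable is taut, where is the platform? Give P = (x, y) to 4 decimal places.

(6.5000, 4.5000)

each cable: (A_i−P)·(A_i−P) = L_i²; let q_i = ‖A_i‖²−L_i²
q_1 = 16.0000+36.0000−8.5000 = 43.5000
row 1: 8.0000x + 0.0000y = 52.0000  (q_2=-8.5000)
row 2: 8.0000x + 12.0000y = 106.0000  (q_3=-62.5000)
Cramer on rows 1–2 → x = 6.5000, y = 4.5000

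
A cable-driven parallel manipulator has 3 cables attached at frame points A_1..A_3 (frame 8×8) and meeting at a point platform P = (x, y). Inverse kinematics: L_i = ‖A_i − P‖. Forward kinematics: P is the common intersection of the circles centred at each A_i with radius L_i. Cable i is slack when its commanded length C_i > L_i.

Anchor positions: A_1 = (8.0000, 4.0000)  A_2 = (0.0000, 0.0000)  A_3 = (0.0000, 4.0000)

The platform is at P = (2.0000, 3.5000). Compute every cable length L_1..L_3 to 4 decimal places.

cable 1: Δx=6.0000, Δy=0.5000; L_1 = √(Δx²+Δy²) = 6.0208
cable 2: Δx=-2.0000, Δy=-3.5000; L_2 = √(Δx²+Δy²) = 4.0311
cable 3: Δx=-2.0000, Δy=0.5000; L_3 = √(Δx²+Δy²) = 2.0616

(6.0208, 4.0311, 2.0616)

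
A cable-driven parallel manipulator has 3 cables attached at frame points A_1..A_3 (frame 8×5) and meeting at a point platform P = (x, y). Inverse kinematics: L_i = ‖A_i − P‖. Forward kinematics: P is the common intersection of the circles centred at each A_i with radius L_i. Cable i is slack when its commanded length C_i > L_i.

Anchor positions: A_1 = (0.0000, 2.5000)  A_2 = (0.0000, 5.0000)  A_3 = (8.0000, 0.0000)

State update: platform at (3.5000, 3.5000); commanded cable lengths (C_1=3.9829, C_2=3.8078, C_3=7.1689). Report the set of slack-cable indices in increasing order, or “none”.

cable 1: √((-3.5000)²+(-1.0000)²)=3.6401, C_1=3.9829: slack
cable 2: √((-3.5000)²+(1.5000)²)=3.8079, C_2=3.8078: taut
cable 3: √((4.5000)²+(-3.5000)²)=5.7009, C_3=7.1689: slack

1, 3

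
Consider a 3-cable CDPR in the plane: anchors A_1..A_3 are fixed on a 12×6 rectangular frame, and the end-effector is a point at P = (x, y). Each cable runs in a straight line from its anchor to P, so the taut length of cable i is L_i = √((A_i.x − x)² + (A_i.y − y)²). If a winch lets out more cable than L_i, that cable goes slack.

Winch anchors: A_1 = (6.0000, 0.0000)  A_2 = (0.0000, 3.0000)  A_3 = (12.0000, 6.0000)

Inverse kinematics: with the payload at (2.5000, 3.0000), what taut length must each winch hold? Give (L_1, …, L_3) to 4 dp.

L_1 = √((6.0000−2.5000)² + (0.0000−3.0000)²) = 4.6098
L_2 = √((0.0000−2.5000)² + (3.0000−3.0000)²) = 2.5000
L_3 = √((12.0000−2.5000)² + (6.0000−3.0000)²) = 9.9624

(4.6098, 2.5000, 9.9624)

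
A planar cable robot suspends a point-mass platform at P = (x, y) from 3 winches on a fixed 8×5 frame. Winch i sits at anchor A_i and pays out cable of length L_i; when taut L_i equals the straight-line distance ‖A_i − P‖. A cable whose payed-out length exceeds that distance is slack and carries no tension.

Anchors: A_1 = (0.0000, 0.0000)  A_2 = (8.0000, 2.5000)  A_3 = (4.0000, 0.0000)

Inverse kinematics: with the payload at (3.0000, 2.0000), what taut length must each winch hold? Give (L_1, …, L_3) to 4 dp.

L_1 = √((0.0000−3.0000)² + (0.0000−2.0000)²) = 3.6056
L_2 = √((8.0000−3.0000)² + (2.5000−2.0000)²) = 5.0249
L_3 = √((4.0000−3.0000)² + (0.0000−2.0000)²) = 2.2361

(3.6056, 5.0249, 2.2361)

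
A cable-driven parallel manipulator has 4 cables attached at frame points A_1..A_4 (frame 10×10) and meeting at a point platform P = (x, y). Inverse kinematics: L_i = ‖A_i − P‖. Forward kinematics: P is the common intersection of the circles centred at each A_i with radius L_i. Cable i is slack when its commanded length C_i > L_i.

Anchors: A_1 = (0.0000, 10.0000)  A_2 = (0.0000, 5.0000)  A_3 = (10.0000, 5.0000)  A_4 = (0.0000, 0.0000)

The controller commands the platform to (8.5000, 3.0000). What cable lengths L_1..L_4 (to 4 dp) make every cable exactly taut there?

L_1: Δ = A_1−P = (-8.5000, 7.0000) → ‖Δ‖ = √121.2500 = 11.0114
L_2: Δ = A_2−P = (-8.5000, 2.0000) → ‖Δ‖ = √76.2500 = 8.7321
L_3: Δ = A_3−P = (1.5000, 2.0000) → ‖Δ‖ = √6.2500 = 2.5000
L_4: Δ = A_4−P = (-8.5000, -3.0000) → ‖Δ‖ = √81.2500 = 9.0139

(11.0114, 8.7321, 2.5000, 9.0139)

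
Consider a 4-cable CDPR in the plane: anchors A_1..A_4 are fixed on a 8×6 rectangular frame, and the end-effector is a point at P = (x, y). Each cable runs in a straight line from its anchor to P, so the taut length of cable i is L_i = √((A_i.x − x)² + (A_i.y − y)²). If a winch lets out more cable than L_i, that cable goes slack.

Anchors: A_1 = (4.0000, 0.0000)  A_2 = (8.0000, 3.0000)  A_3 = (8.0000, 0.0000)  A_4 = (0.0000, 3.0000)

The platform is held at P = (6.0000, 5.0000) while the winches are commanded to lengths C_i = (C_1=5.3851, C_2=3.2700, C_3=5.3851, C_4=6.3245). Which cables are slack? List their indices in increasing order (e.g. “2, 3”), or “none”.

cable 1: L_1 = ‖A_1−P‖ = 5.3852;  C_1 = 5.3851 → taut
cable 2: L_2 = ‖A_2−P‖ = 2.8284;  C_2 = 3.2700 → slack
cable 3: L_3 = ‖A_3−P‖ = 5.3852;  C_3 = 5.3851 → taut
cable 4: L_4 = ‖A_4−P‖ = 6.3246;  C_4 = 6.3245 → taut

2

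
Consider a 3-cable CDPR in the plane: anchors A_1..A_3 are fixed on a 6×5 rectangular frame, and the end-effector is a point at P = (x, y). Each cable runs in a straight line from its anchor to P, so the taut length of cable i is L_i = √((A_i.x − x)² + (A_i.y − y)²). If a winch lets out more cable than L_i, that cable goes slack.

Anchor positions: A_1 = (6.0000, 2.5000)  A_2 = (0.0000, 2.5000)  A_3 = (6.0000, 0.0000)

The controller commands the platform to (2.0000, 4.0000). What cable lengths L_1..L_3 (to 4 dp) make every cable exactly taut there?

L_1 = √((6.0000−2.0000)² + (2.5000−4.0000)²) = 4.2720
L_2 = √((0.0000−2.0000)² + (2.5000−4.0000)²) = 2.5000
L_3 = √((6.0000−2.0000)² + (0.0000−4.0000)²) = 5.6569

(4.2720, 2.5000, 5.6569)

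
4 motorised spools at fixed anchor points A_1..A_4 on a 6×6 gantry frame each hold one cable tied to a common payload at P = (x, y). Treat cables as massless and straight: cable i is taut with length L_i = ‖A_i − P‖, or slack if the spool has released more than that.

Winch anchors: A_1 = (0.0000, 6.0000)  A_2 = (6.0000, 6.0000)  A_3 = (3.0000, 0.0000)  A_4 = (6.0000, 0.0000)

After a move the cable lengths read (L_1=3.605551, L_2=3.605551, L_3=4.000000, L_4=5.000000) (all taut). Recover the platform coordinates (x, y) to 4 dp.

each cable: (A_i−P)·(A_i−P) = L_i²; let c_i = ‖A_i‖²−L_i²
c_1 = 0.0000+36.0000−13.0000 = 23.0000
row 1: -12.0000x + 0.0000y = -36.0000  (c_2=59.0000)
row 2: -6.0000x + 12.0000y = 30.0000  (c_3=-7.0000)
row 3: -12.0000x + 12.0000y = 12.0000  (c_4=11.0000)
Cramer on rows 1–2 → x = 3.0000, y = 4.0000
check cable 4: ‖A_4−P‖² = 25.0000 ≈ L_4² = 25.0000 ✓

(3.0000, 4.0000)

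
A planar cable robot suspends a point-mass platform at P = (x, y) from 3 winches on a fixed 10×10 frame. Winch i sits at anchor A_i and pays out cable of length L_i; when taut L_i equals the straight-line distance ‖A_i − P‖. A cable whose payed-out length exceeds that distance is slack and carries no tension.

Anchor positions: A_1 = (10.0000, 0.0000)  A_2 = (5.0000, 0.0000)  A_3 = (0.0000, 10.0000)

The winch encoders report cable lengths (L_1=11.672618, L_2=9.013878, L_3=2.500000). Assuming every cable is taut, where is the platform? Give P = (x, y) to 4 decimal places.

circle eqns → linear via eq_j − eq_1; set q_j = A_j·A_j − L_j²
q_1 = 100.0000+0.0000−136.2500 = -36.2500
10.0000·x + 0.0000·y = q_1−q_2 = 20.0000
20.0000·x − 20.0000·y = q_1−q_3 = -130.0000
solve first two rows → x=2.0000, y=8.5000

(2.0000, 8.5000)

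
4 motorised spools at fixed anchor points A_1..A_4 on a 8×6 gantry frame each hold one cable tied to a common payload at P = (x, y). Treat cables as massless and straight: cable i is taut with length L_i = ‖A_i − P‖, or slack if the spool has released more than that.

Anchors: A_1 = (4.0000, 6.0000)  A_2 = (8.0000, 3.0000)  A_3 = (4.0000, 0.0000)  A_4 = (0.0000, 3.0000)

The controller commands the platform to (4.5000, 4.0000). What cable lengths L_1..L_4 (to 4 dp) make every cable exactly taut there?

(2.0616, 3.6401, 4.0311, 4.6098)

cable 1: Δx=-0.5000, Δy=2.0000; L_1 = √(Δx²+Δy²) = 2.0616
cable 2: Δx=3.5000, Δy=-1.0000; L_2 = √(Δx²+Δy²) = 3.6401
cable 3: Δx=-0.5000, Δy=-4.0000; L_3 = √(Δx²+Δy²) = 4.0311
cable 4: Δx=-4.5000, Δy=-1.0000; L_4 = √(Δx²+Δy²) = 4.6098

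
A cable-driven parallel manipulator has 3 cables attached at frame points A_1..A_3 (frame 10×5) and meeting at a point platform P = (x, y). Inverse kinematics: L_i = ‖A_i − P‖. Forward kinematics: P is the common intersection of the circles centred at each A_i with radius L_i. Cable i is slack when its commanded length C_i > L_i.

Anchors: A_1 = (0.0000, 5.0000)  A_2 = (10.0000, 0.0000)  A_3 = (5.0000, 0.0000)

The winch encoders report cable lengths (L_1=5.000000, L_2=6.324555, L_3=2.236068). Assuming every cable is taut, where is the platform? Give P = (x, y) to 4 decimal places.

(4.0000, 2.0000)

each cable: (A_i−P)·(A_i−P) = L_i²; let c_i = ‖A_i‖²−L_i²
c_1 = 0.0000+25.0000−25.0000 = 0.0000
row 1: -20.0000x + 10.0000y = -60.0000  (c_2=60.0000)
row 2: -10.0000x + 10.0000y = -20.0000  (c_3=20.0000)
Cramer on rows 1–2 → x = 4.0000, y = 2.0000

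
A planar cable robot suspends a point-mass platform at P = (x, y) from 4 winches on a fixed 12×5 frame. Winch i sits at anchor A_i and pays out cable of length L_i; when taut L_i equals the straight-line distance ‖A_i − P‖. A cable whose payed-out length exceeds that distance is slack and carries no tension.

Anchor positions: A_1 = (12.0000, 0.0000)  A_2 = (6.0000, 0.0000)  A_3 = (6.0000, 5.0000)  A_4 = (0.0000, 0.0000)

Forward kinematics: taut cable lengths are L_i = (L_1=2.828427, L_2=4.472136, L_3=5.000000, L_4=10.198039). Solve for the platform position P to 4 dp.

expand ‖A_i−P‖²=L_i² and subtract eq 1 (c_i ≔ ‖A_i‖²−L_i²)
c_1 = 144.0000+0.0000−8.0000 = 136.0000
eq1−eq2 → [12.0000  0.0000]·P = 120.0000
eq1−eq3 → [12.0000  -10.0000]·P = 100.0000
eq1−eq4 → [24.0000  0.0000]·P = 240.0000
2×2 solve → P = (10.0000, 2.0000)
check cable 4: ‖A_4−P‖² = 104.0000 ≈ L_4² = 104.0000 ✓

(10.0000, 2.0000)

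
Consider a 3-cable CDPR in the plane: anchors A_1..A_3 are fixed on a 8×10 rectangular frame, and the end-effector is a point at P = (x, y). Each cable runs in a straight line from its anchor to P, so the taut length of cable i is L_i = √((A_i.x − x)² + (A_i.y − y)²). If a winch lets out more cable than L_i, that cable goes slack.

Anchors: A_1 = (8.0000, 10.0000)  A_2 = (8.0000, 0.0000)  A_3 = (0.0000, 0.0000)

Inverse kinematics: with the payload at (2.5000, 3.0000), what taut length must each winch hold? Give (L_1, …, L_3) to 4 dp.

(8.9022, 6.2650, 3.9051)

L_1: Δ = A_1−P = (5.5000, 7.0000) → ‖Δ‖ = √79.2500 = 8.9022
L_2: Δ = A_2−P = (5.5000, -3.0000) → ‖Δ‖ = √39.2500 = 6.2650
L_3: Δ = A_3−P = (-2.5000, -3.0000) → ‖Δ‖ = √15.2500 = 3.9051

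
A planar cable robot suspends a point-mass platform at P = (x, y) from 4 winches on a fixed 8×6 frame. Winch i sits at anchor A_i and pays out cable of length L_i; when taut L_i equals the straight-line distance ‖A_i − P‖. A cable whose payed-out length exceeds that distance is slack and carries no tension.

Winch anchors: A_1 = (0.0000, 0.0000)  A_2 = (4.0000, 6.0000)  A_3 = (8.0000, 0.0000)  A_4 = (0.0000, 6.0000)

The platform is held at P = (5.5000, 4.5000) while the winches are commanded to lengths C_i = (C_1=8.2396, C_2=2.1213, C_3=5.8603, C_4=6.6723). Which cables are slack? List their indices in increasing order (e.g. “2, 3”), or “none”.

cable 1: L_1 = ‖A_1−P‖ = 7.1063;  C_1 = 8.2396 → slack
cable 2: L_2 = ‖A_2−P‖ = 2.1213;  C_2 = 2.1213 → taut
cable 3: L_3 = ‖A_3−P‖ = 5.1478;  C_3 = 5.8603 → slack
cable 4: L_4 = ‖A_4−P‖ = 5.7009;  C_4 = 6.6723 → slack

1, 3, 4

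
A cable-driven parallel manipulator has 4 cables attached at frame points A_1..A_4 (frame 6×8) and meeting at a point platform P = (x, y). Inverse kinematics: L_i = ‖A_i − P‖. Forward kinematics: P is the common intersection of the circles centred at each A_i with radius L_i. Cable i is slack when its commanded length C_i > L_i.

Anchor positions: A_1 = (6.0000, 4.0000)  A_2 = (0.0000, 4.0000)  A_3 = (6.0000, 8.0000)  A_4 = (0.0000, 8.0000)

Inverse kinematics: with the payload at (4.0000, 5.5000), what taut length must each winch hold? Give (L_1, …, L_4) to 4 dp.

L_1: Δ = A_1−P = (2.0000, -1.5000) → ‖Δ‖ = √6.2500 = 2.5000
L_2: Δ = A_2−P = (-4.0000, -1.5000) → ‖Δ‖ = √18.2500 = 4.2720
L_3: Δ = A_3−P = (2.0000, 2.5000) → ‖Δ‖ = √10.2500 = 3.2016
L_4: Δ = A_4−P = (-4.0000, 2.5000) → ‖Δ‖ = √22.2500 = 4.7170

(2.5000, 4.2720, 3.2016, 4.7170)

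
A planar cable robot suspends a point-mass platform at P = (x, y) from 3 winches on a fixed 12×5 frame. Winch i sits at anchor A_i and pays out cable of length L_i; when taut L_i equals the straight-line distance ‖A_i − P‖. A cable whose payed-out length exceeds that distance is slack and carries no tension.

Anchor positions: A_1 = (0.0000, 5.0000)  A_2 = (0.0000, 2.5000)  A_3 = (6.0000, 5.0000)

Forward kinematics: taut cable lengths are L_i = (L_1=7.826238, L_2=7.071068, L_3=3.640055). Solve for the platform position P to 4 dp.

each cable: (A_i−P)·(A_i−P) = L_i²; let c_i = ‖A_i‖²−L_i²
c_1 = 0.0000+25.0000−61.2500 = -36.2500
row 1: 0.0000x + 5.0000y = 7.5000  (c_2=-43.7500)
row 2: -12.0000x + 0.0000y = -84.0000  (c_3=47.7500)
Cramer on rows 1–2 → x = 7.0000, y = 1.5000

(7.0000, 1.5000)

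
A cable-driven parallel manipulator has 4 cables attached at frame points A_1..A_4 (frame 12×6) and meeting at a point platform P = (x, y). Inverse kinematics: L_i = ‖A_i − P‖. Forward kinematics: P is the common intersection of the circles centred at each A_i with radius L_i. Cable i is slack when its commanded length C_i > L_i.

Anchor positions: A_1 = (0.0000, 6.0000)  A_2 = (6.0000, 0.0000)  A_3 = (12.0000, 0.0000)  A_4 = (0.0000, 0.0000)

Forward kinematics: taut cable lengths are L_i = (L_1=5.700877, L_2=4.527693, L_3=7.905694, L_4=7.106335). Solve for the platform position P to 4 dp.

(5.5000, 4.5000)

each cable: (A_i−P)·(A_i−P) = L_i²; let q_i = ‖A_i‖²−L_i²
q_1 = 0.0000+36.0000−32.5000 = 3.5000
row 1: -12.0000x + 12.0000y = -12.0000  (q_2=15.5000)
row 2: -24.0000x + 12.0000y = -78.0000  (q_3=81.5000)
row 3: 0.0000x + 12.0000y = 54.0000  (q_4=-50.5000)
Cramer on rows 1–2 → x = 5.5000, y = 4.5000
check cable 4: ‖A_4−P‖² = 50.5000 ≈ L_4² = 50.5000 ✓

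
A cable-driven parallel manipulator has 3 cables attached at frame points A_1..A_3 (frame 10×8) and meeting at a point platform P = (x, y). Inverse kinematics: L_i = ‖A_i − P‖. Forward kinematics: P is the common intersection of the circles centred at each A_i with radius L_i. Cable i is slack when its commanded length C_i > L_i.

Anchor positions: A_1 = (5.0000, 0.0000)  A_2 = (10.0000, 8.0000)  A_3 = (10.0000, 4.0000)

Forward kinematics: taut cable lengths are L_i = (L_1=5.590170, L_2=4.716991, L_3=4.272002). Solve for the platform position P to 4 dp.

each cable: (A_i−P)·(A_i−P) = L_i²; let c_i = ‖A_i‖²−L_i²
c_1 = 25.0000+0.0000−31.2500 = -6.2500
row 1: -10.0000x − 16.0000y = -148.0000  (c_2=141.7500)
row 2: -10.0000x − 8.0000y = -104.0000  (c_3=97.7500)
Cramer on rows 1–2 → x = 6.0000, y = 5.5000

(6.0000, 5.5000)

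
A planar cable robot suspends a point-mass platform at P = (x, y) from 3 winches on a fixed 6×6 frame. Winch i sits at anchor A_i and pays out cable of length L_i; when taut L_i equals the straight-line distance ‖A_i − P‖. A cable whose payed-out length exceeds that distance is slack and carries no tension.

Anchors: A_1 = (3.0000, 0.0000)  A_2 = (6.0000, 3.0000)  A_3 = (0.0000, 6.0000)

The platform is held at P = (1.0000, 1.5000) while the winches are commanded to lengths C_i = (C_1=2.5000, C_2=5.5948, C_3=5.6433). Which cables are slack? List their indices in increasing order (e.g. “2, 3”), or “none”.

2, 3

cable 1: √((2.0000)²+(-1.5000)²)=2.5000, C_1=2.5000: taut
cable 2: √((5.0000)²+(1.5000)²)=5.2202, C_2=5.5948: slack
cable 3: √((-1.0000)²+(4.5000)²)=4.6098, C_3=5.6433: slack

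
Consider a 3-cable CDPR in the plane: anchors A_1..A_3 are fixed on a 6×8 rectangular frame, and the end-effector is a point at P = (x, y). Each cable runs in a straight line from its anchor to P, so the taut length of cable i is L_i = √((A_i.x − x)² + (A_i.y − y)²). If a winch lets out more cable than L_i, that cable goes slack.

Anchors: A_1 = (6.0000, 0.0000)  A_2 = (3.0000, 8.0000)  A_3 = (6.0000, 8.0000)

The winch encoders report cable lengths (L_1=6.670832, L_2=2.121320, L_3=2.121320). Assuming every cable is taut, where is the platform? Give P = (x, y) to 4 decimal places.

circle eqns → linear via eq_j − eq_1; set q_j = A_j·A_j − L_j²
q_1 = 36.0000+0.0000−44.5000 = -8.5000
6.0000·x − 16.0000·y = q_1−q_2 = -77.0000
0.0000·x − 16.0000·y = q_1−q_3 = -104.0000
solve first two rows → x=4.5000, y=6.5000

(4.5000, 6.5000)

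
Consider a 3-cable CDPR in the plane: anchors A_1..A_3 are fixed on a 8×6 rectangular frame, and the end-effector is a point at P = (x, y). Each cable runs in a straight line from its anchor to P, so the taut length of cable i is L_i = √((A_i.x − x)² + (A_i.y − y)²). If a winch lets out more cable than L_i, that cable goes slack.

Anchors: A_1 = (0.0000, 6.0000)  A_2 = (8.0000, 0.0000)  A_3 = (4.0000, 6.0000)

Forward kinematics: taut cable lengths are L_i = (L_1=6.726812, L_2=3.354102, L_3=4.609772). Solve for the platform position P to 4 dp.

each cable: (A_i−P)·(A_i−P) = L_i²; let c_i = ‖A_i‖²−L_i²
c_1 = 0.0000+36.0000−45.2500 = -9.2500
row 1: -16.0000x + 12.0000y = -62.0000  (c_2=52.7500)
row 2: -8.0000x + 0.0000y = -40.0000  (c_3=30.7500)
Cramer on rows 1–2 → x = 5.0000, y = 1.5000

(5.0000, 1.5000)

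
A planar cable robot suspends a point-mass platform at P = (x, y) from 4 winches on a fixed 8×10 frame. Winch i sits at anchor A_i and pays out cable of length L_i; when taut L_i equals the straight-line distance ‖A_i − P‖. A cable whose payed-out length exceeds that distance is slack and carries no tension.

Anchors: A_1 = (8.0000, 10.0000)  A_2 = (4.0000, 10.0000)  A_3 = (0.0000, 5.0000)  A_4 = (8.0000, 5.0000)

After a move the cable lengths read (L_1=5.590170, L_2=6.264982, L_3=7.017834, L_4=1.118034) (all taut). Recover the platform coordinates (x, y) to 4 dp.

expand ‖A_i−P‖²=L_i² and subtract eq 1 (c_i ≔ ‖A_i‖²−L_i²)
c_1 = 64.0000+100.0000−31.2500 = 132.7500
eq1−eq2 → [8.0000  0.0000]·P = 56.0000
eq1−eq3 → [16.0000  10.0000]·P = 157.0000
eq1−eq4 → [0.0000  10.0000]·P = 45.0000
2×2 solve → P = (7.0000, 4.5000)
check cable 4: ‖A_4−P‖² = 1.2500 ≈ L_4² = 1.2500 ✓

(7.0000, 4.5000)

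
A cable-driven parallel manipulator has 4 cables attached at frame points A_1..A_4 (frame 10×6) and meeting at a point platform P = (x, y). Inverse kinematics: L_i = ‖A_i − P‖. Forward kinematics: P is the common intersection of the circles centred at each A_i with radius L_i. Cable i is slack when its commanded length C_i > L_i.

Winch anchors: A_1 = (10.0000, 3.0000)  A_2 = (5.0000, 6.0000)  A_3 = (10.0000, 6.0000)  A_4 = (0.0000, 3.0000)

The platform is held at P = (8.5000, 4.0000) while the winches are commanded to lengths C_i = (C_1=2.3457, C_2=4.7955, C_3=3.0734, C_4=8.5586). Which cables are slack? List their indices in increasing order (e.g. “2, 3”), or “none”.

cable 1: L_1 = ‖A_1−P‖ = 1.8028;  C_1 = 2.3457 → slack
cable 2: L_2 = ‖A_2−P‖ = 4.0311;  C_2 = 4.7955 → slack
cable 3: L_3 = ‖A_3−P‖ = 2.5000;  C_3 = 3.0734 → slack
cable 4: L_4 = ‖A_4−P‖ = 8.5586;  C_4 = 8.5586 → taut

1, 2, 3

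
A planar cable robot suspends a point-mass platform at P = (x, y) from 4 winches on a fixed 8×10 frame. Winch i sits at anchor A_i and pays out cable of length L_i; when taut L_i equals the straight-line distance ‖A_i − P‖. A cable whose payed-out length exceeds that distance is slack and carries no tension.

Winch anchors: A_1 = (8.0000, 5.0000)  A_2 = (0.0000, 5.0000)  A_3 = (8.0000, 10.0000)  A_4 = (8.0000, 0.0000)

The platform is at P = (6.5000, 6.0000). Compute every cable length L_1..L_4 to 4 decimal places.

(1.8028, 6.5765, 4.2720, 6.1847)

L_1: Δ = A_1−P = (1.5000, -1.0000) → ‖Δ‖ = √3.2500 = 1.8028
L_2: Δ = A_2−P = (-6.5000, -1.0000) → ‖Δ‖ = √43.2500 = 6.5765
L_3: Δ = A_3−P = (1.5000, 4.0000) → ‖Δ‖ = √18.2500 = 4.2720
L_4: Δ = A_4−P = (1.5000, -6.0000) → ‖Δ‖ = √38.2500 = 6.1847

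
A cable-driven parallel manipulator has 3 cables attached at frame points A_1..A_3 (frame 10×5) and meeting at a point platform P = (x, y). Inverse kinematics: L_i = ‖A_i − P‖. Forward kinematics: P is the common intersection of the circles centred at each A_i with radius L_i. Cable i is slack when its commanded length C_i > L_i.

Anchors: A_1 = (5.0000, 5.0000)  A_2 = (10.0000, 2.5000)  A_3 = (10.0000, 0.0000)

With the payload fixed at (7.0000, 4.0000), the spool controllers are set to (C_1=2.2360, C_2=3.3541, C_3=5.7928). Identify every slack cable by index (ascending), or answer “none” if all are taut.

3

i=1: geometric 2.2361 vs commanded 2.2360 ⇒ taut
i=2: geometric 3.3541 vs commanded 3.3541 ⇒ taut
i=3: geometric 5.0000 vs commanded 5.7928 ⇒ slack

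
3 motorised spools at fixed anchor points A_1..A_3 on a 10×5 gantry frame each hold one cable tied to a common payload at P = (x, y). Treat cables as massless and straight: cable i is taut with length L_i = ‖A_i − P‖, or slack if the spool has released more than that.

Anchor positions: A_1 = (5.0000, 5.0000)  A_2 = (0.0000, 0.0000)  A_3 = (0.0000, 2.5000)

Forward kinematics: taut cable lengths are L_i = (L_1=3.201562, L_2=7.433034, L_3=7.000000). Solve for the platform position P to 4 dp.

(7.0000, 2.5000)

expand ‖A_i−P‖²=L_i² and subtract eq 1 (k_i ≔ ‖A_i‖²−L_i²)
k_1 = 25.0000+25.0000−10.2500 = 39.7500
eq1−eq2 → [10.0000  10.0000]·P = 95.0000
eq1−eq3 → [10.0000  5.0000]·P = 82.5000
2×2 solve → P = (7.0000, 2.5000)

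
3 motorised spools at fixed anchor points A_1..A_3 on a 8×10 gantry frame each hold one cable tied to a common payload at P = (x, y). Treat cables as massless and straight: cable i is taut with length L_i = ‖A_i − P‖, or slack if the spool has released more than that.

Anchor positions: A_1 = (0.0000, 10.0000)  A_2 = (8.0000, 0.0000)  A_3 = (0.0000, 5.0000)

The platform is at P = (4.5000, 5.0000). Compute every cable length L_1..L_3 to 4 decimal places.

(6.7268, 6.1033, 4.5000)

L_1: Δ = A_1−P = (-4.5000, 5.0000) → ‖Δ‖ = √45.2500 = 6.7268
L_2: Δ = A_2−P = (3.5000, -5.0000) → ‖Δ‖ = √37.2500 = 6.1033
L_3: Δ = A_3−P = (-4.5000, 0.0000) → ‖Δ‖ = √20.2500 = 4.5000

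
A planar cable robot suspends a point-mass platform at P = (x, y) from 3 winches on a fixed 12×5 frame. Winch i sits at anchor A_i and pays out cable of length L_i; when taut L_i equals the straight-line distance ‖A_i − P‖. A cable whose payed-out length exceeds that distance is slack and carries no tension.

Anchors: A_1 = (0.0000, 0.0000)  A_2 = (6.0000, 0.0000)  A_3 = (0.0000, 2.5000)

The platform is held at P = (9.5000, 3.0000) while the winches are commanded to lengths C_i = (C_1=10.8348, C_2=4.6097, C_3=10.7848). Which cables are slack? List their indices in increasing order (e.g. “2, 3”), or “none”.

1, 3

cable 1: √((-9.5000)²+(-3.0000)²)=9.9624, C_1=10.8348: slack
cable 2: √((-3.5000)²+(-3.0000)²)=4.6098, C_2=4.6097: taut
cable 3: √((-9.5000)²+(-0.5000)²)=9.5131, C_3=10.7848: slack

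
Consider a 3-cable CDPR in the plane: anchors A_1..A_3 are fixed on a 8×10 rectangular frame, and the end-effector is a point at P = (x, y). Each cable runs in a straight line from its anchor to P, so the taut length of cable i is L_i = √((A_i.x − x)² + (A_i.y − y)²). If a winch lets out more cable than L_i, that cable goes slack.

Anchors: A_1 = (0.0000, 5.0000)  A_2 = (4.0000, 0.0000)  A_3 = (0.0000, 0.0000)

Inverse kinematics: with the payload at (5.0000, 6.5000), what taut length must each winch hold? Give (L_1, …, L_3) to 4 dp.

(5.2202, 6.5765, 8.2006)

cable 1: Δx=-5.0000, Δy=-1.5000; L_1 = √(Δx²+Δy²) = 5.2202
cable 2: Δx=-1.0000, Δy=-6.5000; L_2 = √(Δx²+Δy²) = 6.5765
cable 3: Δx=-5.0000, Δy=-6.5000; L_3 = √(Δx²+Δy²) = 8.2006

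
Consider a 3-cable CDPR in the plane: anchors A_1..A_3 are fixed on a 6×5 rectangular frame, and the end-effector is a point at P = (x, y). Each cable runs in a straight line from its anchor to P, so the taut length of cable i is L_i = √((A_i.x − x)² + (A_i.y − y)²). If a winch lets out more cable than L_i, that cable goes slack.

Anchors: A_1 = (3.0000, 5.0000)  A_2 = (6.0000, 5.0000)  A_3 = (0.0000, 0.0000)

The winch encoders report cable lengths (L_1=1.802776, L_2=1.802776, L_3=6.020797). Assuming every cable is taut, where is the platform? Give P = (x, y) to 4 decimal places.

(4.5000, 4.0000)

circle eqns → linear via eq_j − eq_1; set k_j = A_j·A_j − L_j²
k_1 = 9.0000+25.0000−3.2500 = 30.7500
-6.0000·x + 0.0000·y = k_1−k_2 = -27.0000
6.0000·x + 10.0000·y = k_1−k_3 = 67.0000
solve first two rows → x=4.5000, y=4.0000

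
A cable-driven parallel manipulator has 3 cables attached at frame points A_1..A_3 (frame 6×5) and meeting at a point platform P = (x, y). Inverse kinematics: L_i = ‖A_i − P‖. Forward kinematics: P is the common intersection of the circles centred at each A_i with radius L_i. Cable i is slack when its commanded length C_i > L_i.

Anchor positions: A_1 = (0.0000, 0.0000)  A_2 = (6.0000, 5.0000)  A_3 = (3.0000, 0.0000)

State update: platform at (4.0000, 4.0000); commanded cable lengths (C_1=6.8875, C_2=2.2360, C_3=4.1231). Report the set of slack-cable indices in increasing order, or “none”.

1

i=1: geometric 5.6569 vs commanded 6.8875 ⇒ slack
i=2: geometric 2.2361 vs commanded 2.2360 ⇒ taut
i=3: geometric 4.1231 vs commanded 4.1231 ⇒ taut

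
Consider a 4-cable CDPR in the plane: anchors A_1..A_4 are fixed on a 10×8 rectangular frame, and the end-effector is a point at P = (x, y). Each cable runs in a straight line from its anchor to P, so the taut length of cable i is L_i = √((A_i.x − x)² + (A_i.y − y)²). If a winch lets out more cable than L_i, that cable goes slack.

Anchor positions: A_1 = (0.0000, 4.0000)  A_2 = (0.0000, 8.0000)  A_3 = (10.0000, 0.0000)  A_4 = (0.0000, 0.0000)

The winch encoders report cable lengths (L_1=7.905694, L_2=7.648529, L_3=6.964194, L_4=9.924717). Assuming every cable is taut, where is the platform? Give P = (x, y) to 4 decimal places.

each cable: (A_i−P)·(A_i−P) = L_i²; let q_i = ‖A_i‖²−L_i²
q_1 = 0.0000+16.0000−62.5000 = -46.5000
row 1: 0.0000x − 8.0000y = -52.0000  (q_2=5.5000)
row 2: -20.0000x + 8.0000y = -98.0000  (q_3=51.5000)
row 3: 0.0000x + 8.0000y = 52.0000  (q_4=-98.5000)
Cramer on rows 1–2 → x = 7.5000, y = 6.5000
check cable 4: ‖A_4−P‖² = 98.5000 ≈ L_4² = 98.5000 ✓

(7.5000, 6.5000)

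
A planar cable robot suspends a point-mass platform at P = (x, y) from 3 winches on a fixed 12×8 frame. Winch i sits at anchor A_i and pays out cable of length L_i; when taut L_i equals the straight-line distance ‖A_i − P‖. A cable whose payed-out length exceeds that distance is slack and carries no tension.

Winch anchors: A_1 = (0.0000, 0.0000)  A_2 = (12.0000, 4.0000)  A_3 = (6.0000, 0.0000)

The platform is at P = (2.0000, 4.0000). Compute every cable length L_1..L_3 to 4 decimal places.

L_1: Δ = A_1−P = (-2.0000, -4.0000) → ‖Δ‖ = √20.0000 = 4.4721
L_2: Δ = A_2−P = (10.0000, 0.0000) → ‖Δ‖ = √100.0000 = 10.0000
L_3: Δ = A_3−P = (4.0000, -4.0000) → ‖Δ‖ = √32.0000 = 5.6569

(4.4721, 10.0000, 5.6569)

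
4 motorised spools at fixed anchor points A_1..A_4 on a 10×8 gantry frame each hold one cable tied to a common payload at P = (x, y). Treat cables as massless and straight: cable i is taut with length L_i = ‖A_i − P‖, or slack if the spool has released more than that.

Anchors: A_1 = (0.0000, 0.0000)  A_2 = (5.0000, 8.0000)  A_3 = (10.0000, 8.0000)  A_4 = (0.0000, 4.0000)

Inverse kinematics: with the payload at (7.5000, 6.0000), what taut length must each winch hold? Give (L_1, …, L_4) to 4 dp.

L_1 = √((0.0000−7.5000)² + (0.0000−6.0000)²) = 9.6047
L_2 = √((5.0000−7.5000)² + (8.0000−6.0000)²) = 3.2016
L_3 = √((10.0000−7.5000)² + (8.0000−6.0000)²) = 3.2016
L_4 = √((0.0000−7.5000)² + (4.0000−6.0000)²) = 7.7621

(9.6047, 3.2016, 3.2016, 7.7621)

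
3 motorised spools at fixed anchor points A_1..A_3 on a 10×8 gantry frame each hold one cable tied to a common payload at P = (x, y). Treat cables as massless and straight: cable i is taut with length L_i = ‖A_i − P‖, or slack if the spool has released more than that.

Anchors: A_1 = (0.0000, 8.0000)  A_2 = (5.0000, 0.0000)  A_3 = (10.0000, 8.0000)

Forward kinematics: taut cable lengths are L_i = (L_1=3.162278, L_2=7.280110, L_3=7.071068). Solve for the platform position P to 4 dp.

circle eqns → linear via eq_j − eq_1; set c_j = A_j·A_j − L_j²
c_1 = 0.0000+64.0000−10.0000 = 54.0000
-10.0000·x + 16.0000·y = c_1−c_2 = 82.0000
-20.0000·x + 0.0000·y = c_1−c_3 = -60.0000
solve first two rows → x=3.0000, y=7.0000

(3.0000, 7.0000)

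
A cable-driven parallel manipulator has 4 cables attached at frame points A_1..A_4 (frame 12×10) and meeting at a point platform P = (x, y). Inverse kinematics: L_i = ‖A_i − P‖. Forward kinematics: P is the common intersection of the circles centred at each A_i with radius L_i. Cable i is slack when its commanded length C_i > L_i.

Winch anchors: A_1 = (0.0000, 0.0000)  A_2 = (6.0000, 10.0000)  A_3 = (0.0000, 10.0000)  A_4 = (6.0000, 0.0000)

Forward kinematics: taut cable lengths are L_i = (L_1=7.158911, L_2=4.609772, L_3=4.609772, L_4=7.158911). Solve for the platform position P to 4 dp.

(3.0000, 6.5000)

expand ‖A_i−P‖²=L_i² and subtract eq 1 (k_i ≔ ‖A_i‖²−L_i²)
k_1 = 0.0000+0.0000−51.2500 = -51.2500
eq1−eq2 → [-12.0000  -20.0000]·P = -166.0000
eq1−eq3 → [0.0000  -20.0000]·P = -130.0000
eq1−eq4 → [-12.0000  0.0000]·P = -36.0000
2×2 solve → P = (3.0000, 6.5000)
check cable 4: ‖A_4−P‖² = 51.2500 ≈ L_4² = 51.2500 ✓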